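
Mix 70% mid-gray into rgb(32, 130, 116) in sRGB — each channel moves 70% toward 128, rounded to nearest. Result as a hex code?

Lerp each channel 70% toward 128:
  R: 32 + 67.2 = 99.2 → 99
  G: 130 + 0.7×(128−130) = 130 − 1.4 = 128.6 → 129
  B: 116 + 0.7×(128−116) = 116 + 8.4 = 124.4 → 124
rgb(99, 129, 124) = #63817C.

#63817C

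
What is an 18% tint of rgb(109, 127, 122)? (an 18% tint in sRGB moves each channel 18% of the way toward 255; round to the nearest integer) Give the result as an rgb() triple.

rgb(135, 150, 146)

Per channel, c → c + 0.18(255 − c):
  R: 109 + 0.18×(255−109) = 109 + 26.28 = 135.28 → 135
  G: 127 + 0.18×(255−127) = 127 + 23.04 = 150.04 → 150
  B: 122 + 0.18×(255−122) = 122 + 23.94 = 145.94 → 146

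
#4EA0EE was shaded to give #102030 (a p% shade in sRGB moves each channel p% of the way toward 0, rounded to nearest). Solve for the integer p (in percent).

#4EA0EE is rgb(78, 160, 238); #102030 is rgb(16, 32, 48).
On the B channel (widest range): 48 ≈ 238 + (p/100)(0 − 238), so p ≈ 100×(48 − 238)/(0 − 238) = -19000/-238 = 79.83.
p = 80 reproduces all three channels after rounding.

80%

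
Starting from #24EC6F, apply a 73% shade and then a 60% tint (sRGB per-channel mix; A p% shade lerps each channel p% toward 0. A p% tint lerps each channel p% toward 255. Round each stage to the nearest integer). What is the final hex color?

#24EC6F is rgb(36, 236, 111).
Per channel, c → c + 0.73(0 − c):
  R: 36 − 26.28 = 9.72 → 10
  G: 236 − 172.28 = 63.72 → 64
  B: 111 − 81.03 = 29.97 → 30
After the shade: rgb(10, 64, 30) = #0A401E.
A 60% tint moves each channel 60% toward 255:
  R: 10 + 0.6×(255−10) = 10 + 147 = 157 → 157
  G: 64 + 114.6 = 178.6 → 179
  B: 30 + 135 = 165 → 165
rgb(157, 179, 165) = #9DB3A5.

#9DB3A5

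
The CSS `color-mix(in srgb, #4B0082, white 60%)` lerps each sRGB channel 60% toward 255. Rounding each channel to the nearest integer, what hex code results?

#B799CD

#4B0082 is rgb(75, 0, 130).
Lerp each channel 60% toward 255:
  R: 75 + 0.6×(255−75) = 75 + 108 = 183 → 183
  G: 0 + 0.6×(255−0) = 0 + 153 = 153 → 153
  B: 130 + 75 = 205 → 205
rgb(183, 153, 205) = #B799CD.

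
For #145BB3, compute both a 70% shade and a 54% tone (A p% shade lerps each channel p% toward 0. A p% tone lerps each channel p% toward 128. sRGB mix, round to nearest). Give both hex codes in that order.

#061B36, #4E6F97

#145BB3 is rgb(20, 91, 179).
70% shade:
  R: 20 − 14 = 6 → 6
  G: 91 + 0.7×(0−91) = 91 − 63.7 = 27.3 → 27
  B: 179 − 125.3 = 53.7 → 54
  → #061B36
54% tone:
  R: 20 + 58.32 = 78.32 → 78
  G: 91 + 0.54×(128−91) = 91 + 19.98 = 110.98 → 111
  B: 179 + 0.54×(128−179) = 179 − 27.54 = 151.46 → 151
  → #4E6F97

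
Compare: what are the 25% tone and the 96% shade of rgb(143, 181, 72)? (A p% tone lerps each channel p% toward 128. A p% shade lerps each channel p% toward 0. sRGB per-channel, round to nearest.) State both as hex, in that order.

#8BA856, #060703

25% tone:
  R: 143 + 0.25×(128−143) = 143 − 3.75 = 139.25 → 139
  G: 181 − 13.25 = 167.75 → 168
  B: 72 + 14 = 86 → 86
  → #8BA856
96% shade:
  R: 143 + 0.96×(0−143) = 143 − 137.28 = 5.72 → 6
  G: 181 + 0.96×(0−181) = 181 − 173.76 = 7.24 → 7
  B: 72 + 0.96×(0−72) = 72 − 69.12 = 2.88 → 3
  → #060703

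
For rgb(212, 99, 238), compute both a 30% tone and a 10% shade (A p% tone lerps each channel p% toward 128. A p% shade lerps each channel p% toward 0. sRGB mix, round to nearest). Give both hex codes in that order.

30% tone:
  R: 212 + 0.3×(128−212) = 212 − 25.2 = 186.8 → 187
  G: 99 + 0.3×(128−99) = 99 + 8.7 = 107.7 → 108
  B: 238 − 33 = 205 → 205
  → #bb6ccd
10% shade:
  R: 212 − 21.2 = 190.8 → 191
  G: 99 − 9.9 = 89.1 → 89
  B: 238 − 23.8 = 214.2 → 214
  → #bf59d6

#bb6ccd, #bf59d6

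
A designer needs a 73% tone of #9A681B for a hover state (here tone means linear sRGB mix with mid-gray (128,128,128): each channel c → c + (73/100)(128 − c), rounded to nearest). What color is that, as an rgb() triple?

#9A681B is rgb(154, 104, 27).
Lerp each channel 73% toward 128:
  R: 154 + 0.73×(128−154) = 154 − 18.98 = 135.02 → 135
  G: 104 + 17.52 = 121.52 → 122
  B: 27 + 73.73 = 100.73 → 101

rgb(135, 122, 101)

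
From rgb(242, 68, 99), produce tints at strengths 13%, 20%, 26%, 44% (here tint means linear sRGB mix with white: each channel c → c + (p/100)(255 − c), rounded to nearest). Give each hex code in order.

13%: (242 + 1.69 = 243.69→244, 68 + 24.31 = 92.31→92, 99 + 20.28 = 119.28→119) → #f45c77
20%: (242 + 2.6 = 244.6→245, 68 + 37.4 = 105.4→105, 99 + 31.2 = 130.2→130) → #f56982
26%: (242 + 3.38 = 245.38→245, 68 + 48.62 = 116.62→117, 99 + 40.56 = 139.56→140) → #f5758c
44%: (242 + 5.72 = 247.72→248, 68 + 82.28 = 150.28→150, 99 + 68.64 = 167.64→168) → #f896a8

#f45c77, #f56982, #f5758c, #f896a8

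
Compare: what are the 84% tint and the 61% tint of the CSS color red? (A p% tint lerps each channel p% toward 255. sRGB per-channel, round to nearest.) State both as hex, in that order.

CSS red is rgb(255, 0, 0).
84% tint:
  R: 255 + 0 = 255 → 255
  G: 0 + 0.84×(255−0) = 0 + 214.2 = 214.2 → 214
  B: 0 + 0.84×(255−0) = 0 + 214.2 = 214.2 → 214
  → #FFD6D6
61% tint:
  R: 255 + 0.61×(255−255) = 255 + 0 = 255 → 255
  G: 0 + 0.61×(255−0) = 0 + 155.55 = 155.55 → 156
  B: 0 + 0.61×(255−0) = 0 + 155.55 = 155.55 → 156
  → #FF9C9C

#FFD6D6, #FF9C9C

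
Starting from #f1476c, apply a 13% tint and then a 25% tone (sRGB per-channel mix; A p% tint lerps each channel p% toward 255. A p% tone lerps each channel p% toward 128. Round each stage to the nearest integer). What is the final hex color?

#f1476c is rgb(241, 71, 108).
Lerp each channel 13% toward 255:
  R: 241 + 1.82 = 242.82 → 243
  G: 71 + 0.13×(255−71) = 71 + 23.92 = 94.92 → 95
  B: 108 + 0.13×(255−108) = 108 + 19.11 = 127.11 → 127
After the tint: rgb(243, 95, 127) = #f35f7f.
A 25% tone moves each channel 25% toward 128:
  R: 243 − 28.75 = 214.25 → 214
  G: 95 + 8.25 = 103.25 → 103
  B: 127 + 0.25 = 127.25 → 127
rgb(214, 103, 127) = #d6677f.

#d6677f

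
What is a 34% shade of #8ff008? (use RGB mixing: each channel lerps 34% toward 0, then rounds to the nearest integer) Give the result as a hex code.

#5e9e05

#8ff008 is rgb(143, 240, 8).
Per channel, c → c + 0.34(0 − c):
  R: 143 + 0.34×(0−143) = 143 − 48.62 = 94.38 → 94
  G: 240 + 0.34×(0−240) = 240 − 81.6 = 158.4 → 158
  B: 8 + 0.34×(0−8) = 8 − 2.72 = 5.28 → 5
rgb(94, 158, 5) = #5e9e05.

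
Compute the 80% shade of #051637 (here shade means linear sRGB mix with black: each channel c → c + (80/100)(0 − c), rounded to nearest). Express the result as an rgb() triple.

rgb(1, 4, 11)

#051637 is rgb(5, 22, 55).
An 80% shade moves each channel 80% toward 0:
  R: 5 + 0.8×(0−5) = 5 − 4 = 1 → 1
  G: 22 + 0.8×(0−22) = 22 − 17.6 = 4.4 → 4
  B: 55 + 0.8×(0−55) = 55 − 44 = 11 → 11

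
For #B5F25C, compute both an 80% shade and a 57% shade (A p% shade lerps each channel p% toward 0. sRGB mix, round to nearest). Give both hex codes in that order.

#243012, #4E6828

#B5F25C is rgb(181, 242, 92).
80% shade:
  R: 181 − 144.8 = 36.2 → 36
  G: 242 + 0.8×(0−242) = 242 − 193.6 = 48.4 → 48
  B: 92 − 73.6 = 18.4 → 18
  → #243012
57% shade:
  R: 181 + 0.57×(0−181) = 181 − 103.17 = 77.83 → 78
  G: 242 + 0.57×(0−242) = 242 − 137.94 = 104.06 → 104
  B: 92 + 0.57×(0−92) = 92 − 52.44 = 39.56 → 40
  → #4E6828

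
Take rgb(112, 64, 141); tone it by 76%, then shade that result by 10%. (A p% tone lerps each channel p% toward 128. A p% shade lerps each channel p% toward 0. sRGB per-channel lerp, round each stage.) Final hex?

#706676

A 76% tone moves each channel 76% toward 128:
  R: 112 + 12.16 = 124.16 → 124
  G: 64 + 0.76×(128−64) = 64 + 48.64 = 112.64 → 113
  B: 141 + 0.76×(128−141) = 141 − 9.88 = 131.12 → 131
After the tone: rgb(124, 113, 131) = #7C7183.
A 10% shade moves each channel 10% toward 0:
  R: 124 + 0.1×(0−124) = 124 − 12.4 = 111.6 → 112
  G: 113 + 0.1×(0−113) = 113 − 11.3 = 101.7 → 102
  B: 131 + 0.1×(0−131) = 131 − 13.1 = 117.9 → 118
rgb(112, 102, 118) = #706676.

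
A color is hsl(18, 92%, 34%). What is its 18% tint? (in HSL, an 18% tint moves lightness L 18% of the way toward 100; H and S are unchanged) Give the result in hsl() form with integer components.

hsl(18, 92%, 46%)

L moves 18% from 34 toward 100: 34 + 11.88 = 45.88 → 46.
H and S are unchanged.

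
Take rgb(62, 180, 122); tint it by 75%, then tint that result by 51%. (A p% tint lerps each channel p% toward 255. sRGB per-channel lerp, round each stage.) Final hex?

A 75% tint moves each channel 75% toward 255:
  R: 62 + 0.75×(255−62) = 62 + 144.75 = 206.75 → 207
  G: 180 + 0.75×(255−180) = 180 + 56.25 = 236.25 → 236
  B: 122 + 0.75×(255−122) = 122 + 99.75 = 221.75 → 222
After the tint: rgb(207, 236, 222) = #CFECDE.
Per channel, c → c + 0.51(255 − c):
  R: 207 + 0.51×(255−207) = 207 + 24.48 = 231.48 → 231
  G: 236 + 0.51×(255−236) = 236 + 9.69 = 245.69 → 246
  B: 222 + 0.51×(255−222) = 222 + 16.83 = 238.83 → 239
rgb(231, 246, 239) = #E7F6EF.

#E7F6EF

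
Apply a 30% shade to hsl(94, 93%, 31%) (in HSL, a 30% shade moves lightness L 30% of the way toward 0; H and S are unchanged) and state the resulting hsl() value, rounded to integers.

L moves 30% from 31 toward 0: 31 − 9.3 = 21.7 → 22.
H and S are unchanged.

hsl(94, 93%, 22%)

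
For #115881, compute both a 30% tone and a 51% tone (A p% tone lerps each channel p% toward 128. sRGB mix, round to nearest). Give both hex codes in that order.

#115881 is rgb(17, 88, 129).
30% tone:
  R: 17 + 0.3×(128−17) = 17 + 33.3 = 50.3 → 50
  G: 88 + 0.3×(128−88) = 88 + 12 = 100 → 100
  B: 129 + 0.3×(128−129) = 129 − 0.3 = 128.7 → 129
  → #326481
51% tone:
  R: 17 + 56.61 = 73.61 → 74
  G: 88 + 0.51×(128−88) = 88 + 20.4 = 108.4 → 108
  B: 129 − 0.51 = 128.49 → 128
  → #4a6c80

#326481, #4a6c80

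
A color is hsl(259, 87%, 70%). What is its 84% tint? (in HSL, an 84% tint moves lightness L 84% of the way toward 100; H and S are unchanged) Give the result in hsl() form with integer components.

hsl(259, 87%, 95%)

L moves 84% from 70 toward 100: 70 + 25.2 = 95.2 → 95.
H and S are unchanged.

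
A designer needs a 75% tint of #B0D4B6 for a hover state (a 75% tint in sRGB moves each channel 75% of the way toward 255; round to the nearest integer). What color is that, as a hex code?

#EBF4ED

#B0D4B6 is rgb(176, 212, 182).
A 75% tint moves each channel 75% toward 255:
  R: 176 + 0.75×(255−176) = 176 + 59.25 = 235.25 → 235
  G: 212 + 0.75×(255−212) = 212 + 32.25 = 244.25 → 244
  B: 182 + 54.75 = 236.75 → 237
rgb(235, 244, 237) = #EBF4ED.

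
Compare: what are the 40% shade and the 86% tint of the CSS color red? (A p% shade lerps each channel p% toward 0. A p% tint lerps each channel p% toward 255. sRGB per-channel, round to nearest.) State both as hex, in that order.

#990000, #FFDBDB

CSS red is rgb(255, 0, 0).
40% shade:
  R: 255 − 102 = 153 → 153
  G: 0 + 0.4×(0−0) = 0 + 0 = 0 → 0
  B: 0 + 0 = 0 → 0
  → #990000
86% tint:
  R: 255 + 0 = 255 → 255
  G: 0 + 0.86×(255−0) = 0 + 219.3 = 219.3 → 219
  B: 0 + 0.86×(255−0) = 0 + 219.3 = 219.3 → 219
  → #FFDBDB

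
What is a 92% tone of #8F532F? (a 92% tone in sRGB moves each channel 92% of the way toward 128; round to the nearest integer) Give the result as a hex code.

#817C7A

#8F532F is rgb(143, 83, 47).
A 92% tone moves each channel 92% toward 128:
  R: 143 + 0.92×(128−143) = 143 − 13.8 = 129.2 → 129
  G: 83 + 0.92×(128−83) = 83 + 41.4 = 124.4 → 124
  B: 47 + 0.92×(128−47) = 47 + 74.52 = 121.52 → 122
rgb(129, 124, 122) = #817C7A.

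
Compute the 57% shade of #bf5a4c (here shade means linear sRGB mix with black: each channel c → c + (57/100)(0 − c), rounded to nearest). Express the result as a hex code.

#522721

#bf5a4c is rgb(191, 90, 76).
Per channel, c → c + 0.57(0 − c):
  R: 191 + 0.57×(0−191) = 191 − 108.87 = 82.13 → 82
  G: 90 + 0.57×(0−90) = 90 − 51.3 = 38.7 → 39
  B: 76 − 43.32 = 32.68 → 33
rgb(82, 39, 33) = #522721.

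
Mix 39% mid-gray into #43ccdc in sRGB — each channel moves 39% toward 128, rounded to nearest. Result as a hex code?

#5baeb8

#43ccdc is rgb(67, 204, 220).
A 39% tone moves each channel 39% toward 128:
  R: 67 + 0.39×(128−67) = 67 + 23.79 = 90.79 → 91
  G: 204 + 0.39×(128−204) = 204 − 29.64 = 174.36 → 174
  B: 220 − 35.88 = 184.12 → 184
rgb(91, 174, 184) = #5baeb8.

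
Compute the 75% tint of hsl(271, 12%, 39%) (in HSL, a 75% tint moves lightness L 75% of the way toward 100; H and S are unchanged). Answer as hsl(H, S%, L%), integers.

hsl(271, 12%, 85%)

L moves 75% from 39 toward 100: 39 + 45.75 = 84.75 → 85.
H and S are unchanged.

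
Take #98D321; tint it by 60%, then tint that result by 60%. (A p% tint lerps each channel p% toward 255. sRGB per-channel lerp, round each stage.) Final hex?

#98D321 is rgb(152, 211, 33).
Per channel, c → c + 0.6(255 − c):
  R: 152 + 0.6×(255−152) = 152 + 61.8 = 213.8 → 214
  G: 211 + 0.6×(255−211) = 211 + 26.4 = 237.4 → 237
  B: 33 + 0.6×(255−33) = 33 + 133.2 = 166.2 → 166
After the tint: rgb(214, 237, 166) = #D6EDA6.
A 60% tint moves each channel 60% toward 255:
  R: 214 + 24.6 = 238.6 → 239
  G: 237 + 0.6×(255−237) = 237 + 10.8 = 247.8 → 248
  B: 166 + 0.6×(255−166) = 166 + 53.4 = 219.4 → 219
rgb(239, 248, 219) = #EFF8DB.

#EFF8DB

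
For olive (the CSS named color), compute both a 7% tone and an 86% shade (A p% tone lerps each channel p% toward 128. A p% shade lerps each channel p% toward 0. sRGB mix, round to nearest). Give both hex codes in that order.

#808009, #121200

CSS olive is rgb(128, 128, 0).
7% tone:
  R: 128 + 0.07×(128−128) = 128 + 0 = 128 → 128
  G: 128 + 0.07×(128−128) = 128 + 0 = 128 → 128
  B: 0 + 0.07×(128−0) = 0 + 8.96 = 8.96 → 9
  → #808009
86% shade:
  R: 128 − 110.08 = 17.92 → 18
  G: 128 + 0.86×(0−128) = 128 − 110.08 = 17.92 → 18
  B: 0 + 0.86×(0−0) = 0 + 0 = 0 → 0
  → #121200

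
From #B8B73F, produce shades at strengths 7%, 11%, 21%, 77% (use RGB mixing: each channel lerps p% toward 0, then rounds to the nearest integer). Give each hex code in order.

#ABAA3B, #A4A338, #919132, #2A2A0E

#B8B73F is rgb(184, 183, 63).
7%: (184 − 12.88 = 171.12→171, 183 − 12.81 = 170.19→170, 63 − 4.41 = 58.59→59) → #ABAA3B
11%: (184 − 20.24 = 163.76→164, 183 − 20.13 = 162.87→163, 63 − 6.93 = 56.07→56) → #A4A338
21%: (184 − 38.64 = 145.36→145, 183 − 38.43 = 144.57→145, 63 − 13.23 = 49.77→50) → #919132
77%: (184 − 141.68 = 42.32→42, 183 − 140.91 = 42.09→42, 63 − 48.51 = 14.49→14) → #2A2A0E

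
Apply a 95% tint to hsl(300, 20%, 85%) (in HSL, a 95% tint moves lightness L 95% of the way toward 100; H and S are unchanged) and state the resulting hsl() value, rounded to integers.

L moves 95% from 85 toward 100: 85 + 14.25 = 99.25 → 99.
H and S are unchanged.

hsl(300, 20%, 99%)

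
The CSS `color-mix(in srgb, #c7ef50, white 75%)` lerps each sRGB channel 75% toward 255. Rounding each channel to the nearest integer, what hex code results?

#f1fbd3

#c7ef50 is rgb(199, 239, 80).
Per channel, c → c + 0.75(255 − c):
  R: 199 + 0.75×(255−199) = 199 + 42 = 241 → 241
  G: 239 + 0.75×(255−239) = 239 + 12 = 251 → 251
  B: 80 + 0.75×(255−80) = 80 + 131.25 = 211.25 → 211
rgb(241, 251, 211) = #f1fbd3.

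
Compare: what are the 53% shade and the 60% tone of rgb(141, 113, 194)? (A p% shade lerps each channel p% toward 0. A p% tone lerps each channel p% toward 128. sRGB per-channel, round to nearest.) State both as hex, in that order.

#42355B, #857A9A

53% shade:
  R: 141 + 0.53×(0−141) = 141 − 74.73 = 66.27 → 66
  G: 113 + 0.53×(0−113) = 113 − 59.89 = 53.11 → 53
  B: 194 + 0.53×(0−194) = 194 − 102.82 = 91.18 → 91
  → #42355B
60% tone:
  R: 141 + 0.6×(128−141) = 141 − 7.8 = 133.2 → 133
  G: 113 + 0.6×(128−113) = 113 + 9 = 122 → 122
  B: 194 + 0.6×(128−194) = 194 − 39.6 = 154.4 → 154
  → #857A9A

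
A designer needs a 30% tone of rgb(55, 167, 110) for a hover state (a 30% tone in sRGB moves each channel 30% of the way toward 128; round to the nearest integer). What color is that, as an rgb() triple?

rgb(77, 155, 115)

A 30% tone moves each channel 30% toward 128:
  R: 55 + 0.3×(128−55) = 55 + 21.9 = 76.9 → 77
  G: 167 + 0.3×(128−167) = 167 − 11.7 = 155.3 → 155
  B: 110 + 5.4 = 115.4 → 115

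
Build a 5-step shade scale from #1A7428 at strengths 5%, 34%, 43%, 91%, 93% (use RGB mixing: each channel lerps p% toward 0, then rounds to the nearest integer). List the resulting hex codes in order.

#1A7428 is rgb(26, 116, 40).
5%: (26 − 1.3 = 24.7→25, 116 − 5.8 = 110.2→110, 40 − 2 = 38→38) → #196E26
34%: (26 − 8.84 = 17.16→17, 116 − 39.44 = 76.56→77, 40 − 13.6 = 26.4→26) → #114D1A
43%: (26 − 11.18 = 14.82→15, 116 − 49.88 = 66.12→66, 40 − 17.2 = 22.8→23) → #0F4217
91%: (26 − 23.66 = 2.34→2, 116 − 105.56 = 10.44→10, 40 − 36.4 = 3.6→4) → #020A04
93%: (26 − 24.18 = 1.82→2, 116 − 107.88 = 8.12→8, 40 − 37.2 = 2.8→3) → #020803

#196E26, #114D1A, #0F4217, #020A04, #020803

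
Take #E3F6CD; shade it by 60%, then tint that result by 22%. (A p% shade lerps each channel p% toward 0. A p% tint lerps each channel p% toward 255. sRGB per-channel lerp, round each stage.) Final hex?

#7F8578

#E3F6CD is rgb(227, 246, 205).
Per channel, c → c + 0.6(0 − c):
  R: 227 + 0.6×(0−227) = 227 − 136.2 = 90.8 → 91
  G: 246 + 0.6×(0−246) = 246 − 147.6 = 98.4 → 98
  B: 205 + 0.6×(0−205) = 205 − 123 = 82 → 82
After the shade: rgb(91, 98, 82) = #5B6252.
Per channel, c → c + 0.22(255 − c):
  R: 91 + 36.08 = 127.08 → 127
  G: 98 + 0.22×(255−98) = 98 + 34.54 = 132.54 → 133
  B: 82 + 0.22×(255−82) = 82 + 38.06 = 120.06 → 120
rgb(127, 133, 120) = #7F8578.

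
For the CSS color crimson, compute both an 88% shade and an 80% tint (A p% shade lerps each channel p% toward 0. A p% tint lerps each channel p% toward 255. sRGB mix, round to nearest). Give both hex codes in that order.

#1a0207, #f8d0d8

CSS crimson is rgb(220, 20, 60).
88% shade:
  R: 220 − 193.6 = 26.4 → 26
  G: 20 − 17.6 = 2.4 → 2
  B: 60 + 0.88×(0−60) = 60 − 52.8 = 7.2 → 7
  → #1a0207
80% tint:
  R: 220 + 28 = 248 → 248
  G: 20 + 188 = 208 → 208
  B: 60 + 0.8×(255−60) = 60 + 156 = 216 → 216
  → #f8d0d8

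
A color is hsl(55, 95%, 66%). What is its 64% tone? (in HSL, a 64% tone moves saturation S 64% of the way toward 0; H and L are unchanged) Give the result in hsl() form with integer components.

S moves 64% from 95 toward 0: 95 − 60.8 = 34.2 → 34.
H and L are unchanged.

hsl(55, 34%, 66%)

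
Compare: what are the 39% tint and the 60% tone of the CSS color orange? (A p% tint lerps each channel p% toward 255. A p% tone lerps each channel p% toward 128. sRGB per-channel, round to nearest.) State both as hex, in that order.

CSS orange is rgb(255, 165, 0).
39% tint:
  R: 255 + 0 = 255 → 255
  G: 165 + 35.1 = 200.1 → 200
  B: 0 + 0.39×(255−0) = 0 + 99.45 = 99.45 → 99
  → #FFC863
60% tone:
  R: 255 + 0.6×(128−255) = 255 − 76.2 = 178.8 → 179
  G: 165 + 0.6×(128−165) = 165 − 22.2 = 142.8 → 143
  B: 0 + 76.8 = 76.8 → 77
  → #B38F4D

#FFC863, #B38F4D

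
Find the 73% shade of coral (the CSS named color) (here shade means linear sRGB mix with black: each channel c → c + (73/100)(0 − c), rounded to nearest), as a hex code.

CSS coral is rgb(255, 127, 80).
Per channel, c → c + 0.73(0 − c):
  R: 255 + 0.73×(0−255) = 255 − 186.15 = 68.85 → 69
  G: 127 − 92.71 = 34.29 → 34
  B: 80 − 58.4 = 21.6 → 22
rgb(69, 34, 22) = #452216.

#452216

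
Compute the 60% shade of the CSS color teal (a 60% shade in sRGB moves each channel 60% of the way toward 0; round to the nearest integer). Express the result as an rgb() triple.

CSS teal is rgb(0, 128, 128).
Lerp each channel 60% toward 0:
  R: 0 + 0.6×(0−0) = 0 + 0 = 0 → 0
  G: 128 + 0.6×(0−128) = 128 − 76.8 = 51.2 → 51
  B: 128 + 0.6×(0−128) = 128 − 76.8 = 51.2 → 51

rgb(0, 51, 51)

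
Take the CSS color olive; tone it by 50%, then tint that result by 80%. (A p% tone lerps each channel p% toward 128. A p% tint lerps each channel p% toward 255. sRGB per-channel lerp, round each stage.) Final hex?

#E6E6D9

CSS olive is rgb(128, 128, 0).
A 50% tone moves each channel 50% toward 128:
  R: 128 + 0.5×(128−128) = 128 + 0 = 128 → 128
  G: 128 + 0.5×(128−128) = 128 + 0 = 128 → 128
  B: 0 + 0.5×(128−0) = 0 + 64 = 64 → 64
After the tone: rgb(128, 128, 64) = #808040.
Lerp each channel 80% toward 255:
  R: 128 + 101.6 = 229.6 → 230
  G: 128 + 101.6 = 229.6 → 230
  B: 64 + 152.8 = 216.8 → 217
rgb(230, 230, 217) = #E6E6D9.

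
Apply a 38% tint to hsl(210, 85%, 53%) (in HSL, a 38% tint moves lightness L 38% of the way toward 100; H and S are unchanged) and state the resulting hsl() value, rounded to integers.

L moves 38% from 53 toward 100: 53 + 17.86 = 70.86 → 71.
H and S are unchanged.

hsl(210, 85%, 71%)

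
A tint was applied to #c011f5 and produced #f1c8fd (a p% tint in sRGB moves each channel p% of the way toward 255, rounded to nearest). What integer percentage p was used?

#c011f5 is rgb(192, 17, 245); #f1c8fd is rgb(241, 200, 253).
On the G channel (widest range): 200 ≈ 17 + (p/100)(255 − 17), so p ≈ 100×(200 − 17)/(255 − 17) = 18300/238 = 76.89.
p = 77 reproduces all three channels after rounding.

77%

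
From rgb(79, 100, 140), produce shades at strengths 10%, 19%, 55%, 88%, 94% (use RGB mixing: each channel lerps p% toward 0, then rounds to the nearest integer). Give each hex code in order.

10%: (79 − 7.9 = 71.1→71, 100 − 10 = 90→90, 140 − 14 = 126→126) → #475A7E
19%: (79 − 15.01 = 63.99→64, 100 − 19 = 81→81, 140 − 26.6 = 113.4→113) → #405171
55%: (79 − 43.45 = 35.55→36, 100 − 55 = 45→45, 140 − 77 = 63→63) → #242D3F
88%: (79 − 69.52 = 9.48→9, 100 − 88 = 12→12, 140 − 123.2 = 16.8→17) → #090C11
94%: (79 − 74.26 = 4.74→5, 100 − 94 = 6→6, 140 − 131.6 = 8.4→8) → #050608

#475A7E, #405171, #242D3F, #090C11, #050608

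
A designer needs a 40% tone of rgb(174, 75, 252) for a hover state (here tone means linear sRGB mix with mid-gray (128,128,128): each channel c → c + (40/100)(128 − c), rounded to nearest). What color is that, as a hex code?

A 40% tone moves each channel 40% toward 128:
  R: 174 + 0.4×(128−174) = 174 − 18.4 = 155.6 → 156
  G: 75 + 0.4×(128−75) = 75 + 21.2 = 96.2 → 96
  B: 252 − 49.6 = 202.4 → 202
rgb(156, 96, 202) = #9C60CA.

#9C60CA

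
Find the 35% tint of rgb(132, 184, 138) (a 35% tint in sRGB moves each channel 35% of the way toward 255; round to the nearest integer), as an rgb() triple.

rgb(175, 209, 179)

A 35% tint moves each channel 35% toward 255:
  R: 132 + 0.35×(255−132) = 132 + 43.05 = 175.05 → 175
  G: 184 + 0.35×(255−184) = 184 + 24.85 = 208.85 → 209
  B: 138 + 0.35×(255−138) = 138 + 40.95 = 178.95 → 179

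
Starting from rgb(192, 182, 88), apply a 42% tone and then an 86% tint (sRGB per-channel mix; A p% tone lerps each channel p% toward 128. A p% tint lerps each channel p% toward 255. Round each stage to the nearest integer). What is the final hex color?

#F2F2EA

Lerp each channel 42% toward 128:
  R: 192 + 0.42×(128−192) = 192 − 26.88 = 165.12 → 165
  G: 182 + 0.42×(128−182) = 182 − 22.68 = 159.32 → 159
  B: 88 + 0.42×(128−88) = 88 + 16.8 = 104.8 → 105
After the tone: rgb(165, 159, 105) = #A59F69.
An 86% tint moves each channel 86% toward 255:
  R: 165 + 77.4 = 242.4 → 242
  G: 159 + 82.56 = 241.56 → 242
  B: 105 + 0.86×(255−105) = 105 + 129 = 234 → 234
rgb(242, 242, 234) = #F2F2EA.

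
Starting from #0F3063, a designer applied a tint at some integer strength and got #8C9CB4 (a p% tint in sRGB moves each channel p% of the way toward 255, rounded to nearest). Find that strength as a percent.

#0F3063 is rgb(15, 48, 99); #8C9CB4 is rgb(140, 156, 180).
On the R channel (widest range): 140 ≈ 15 + (p/100)(255 − 15), so p ≈ 100×(140 − 15)/(255 − 15) = 12500/240 = 52.08.
p = 52 reproduces all three channels after rounding.

52%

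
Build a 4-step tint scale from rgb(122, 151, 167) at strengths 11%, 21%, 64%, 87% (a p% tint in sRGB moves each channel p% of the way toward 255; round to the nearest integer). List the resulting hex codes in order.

#89a2b1, #96adb9, #cfdadf, #eef1f4

11%: (122 + 14.63 = 136.63→137, 151 + 11.44 = 162.44→162, 167 + 9.68 = 176.68→177) → #89a2b1
21%: (122 + 27.93 = 149.93→150, 151 + 21.84 = 172.84→173, 167 + 18.48 = 185.48→185) → #96adb9
64%: (122 + 85.12 = 207.12→207, 151 + 66.56 = 217.56→218, 167 + 56.32 = 223.32→223) → #cfdadf
87%: (122 + 115.71 = 237.71→238, 151 + 90.48 = 241.48→241, 167 + 76.56 = 243.56→244) → #eef1f4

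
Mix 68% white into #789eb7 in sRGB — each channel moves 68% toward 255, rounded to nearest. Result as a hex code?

#d4e0e8

#789eb7 is rgb(120, 158, 183).
A 68% tint moves each channel 68% toward 255:
  R: 120 + 91.8 = 211.8 → 212
  G: 158 + 0.68×(255−158) = 158 + 65.96 = 223.96 → 224
  B: 183 + 0.68×(255−183) = 183 + 48.96 = 231.96 → 232
rgb(212, 224, 232) = #d4e0e8.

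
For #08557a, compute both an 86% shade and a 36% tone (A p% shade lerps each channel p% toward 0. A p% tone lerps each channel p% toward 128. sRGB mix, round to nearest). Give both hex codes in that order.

#010c11, #33647c

#08557a is rgb(8, 85, 122).
86% shade:
  R: 8 + 0.86×(0−8) = 8 − 6.88 = 1.12 → 1
  G: 85 + 0.86×(0−85) = 85 − 73.1 = 11.9 → 12
  B: 122 + 0.86×(0−122) = 122 − 104.92 = 17.08 → 17
  → #010c11
36% tone:
  R: 8 + 0.36×(128−8) = 8 + 43.2 = 51.2 → 51
  G: 85 + 15.48 = 100.48 → 100
  B: 122 + 0.36×(128−122) = 122 + 2.16 = 124.16 → 124
  → #33647c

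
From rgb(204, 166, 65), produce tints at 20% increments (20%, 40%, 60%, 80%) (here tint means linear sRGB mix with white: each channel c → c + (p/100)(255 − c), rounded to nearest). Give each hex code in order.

#d6b867, #e0ca8d, #ebdbb3, #f5edd9

20%: (204 + 10.2 = 214.2→214, 166 + 17.8 = 183.8→184, 65 + 38 = 103→103) → #d6b867
40%: (204 + 20.4 = 224.4→224, 166 + 35.6 = 201.6→202, 65 + 76 = 141→141) → #e0ca8d
60%: (204 + 30.6 = 234.6→235, 166 + 53.4 = 219.4→219, 65 + 114 = 179→179) → #ebdbb3
80%: (204 + 40.8 = 244.8→245, 166 + 71.2 = 237.2→237, 65 + 152 = 217→217) → #f5edd9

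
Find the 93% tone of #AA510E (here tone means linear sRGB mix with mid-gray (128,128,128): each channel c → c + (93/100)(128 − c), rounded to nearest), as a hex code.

#AA510E is rgb(170, 81, 14).
Per channel, c → c + 0.93(128 − c):
  R: 170 + 0.93×(128−170) = 170 − 39.06 = 130.94 → 131
  G: 81 + 0.93×(128−81) = 81 + 43.71 = 124.71 → 125
  B: 14 + 0.93×(128−14) = 14 + 106.02 = 120.02 → 120
rgb(131, 125, 120) = #837D78.

#837D78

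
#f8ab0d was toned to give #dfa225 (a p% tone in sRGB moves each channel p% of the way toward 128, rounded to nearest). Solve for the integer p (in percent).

21%

#f8ab0d is rgb(248, 171, 13); #dfa225 is rgb(223, 162, 37).
On the R channel (widest range): 223 ≈ 248 + (p/100)(128 − 248), so p ≈ 100×(223 − 248)/(128 − 248) = -2500/-120 = 20.83.
p = 21 reproduces all three channels after rounding.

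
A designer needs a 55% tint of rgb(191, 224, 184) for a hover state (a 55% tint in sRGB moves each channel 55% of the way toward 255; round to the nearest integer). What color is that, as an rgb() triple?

rgb(226, 241, 223)

Lerp each channel 55% toward 255:
  R: 191 + 0.55×(255−191) = 191 + 35.2 = 226.2 → 226
  G: 224 + 0.55×(255−224) = 224 + 17.05 = 241.05 → 241
  B: 184 + 39.05 = 223.05 → 223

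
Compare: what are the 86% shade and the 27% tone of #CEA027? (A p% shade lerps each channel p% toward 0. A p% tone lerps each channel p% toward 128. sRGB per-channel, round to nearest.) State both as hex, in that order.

#1D1605, #B9973F

#CEA027 is rgb(206, 160, 39).
86% shade:
  R: 206 + 0.86×(0−206) = 206 − 177.16 = 28.84 → 29
  G: 160 + 0.86×(0−160) = 160 − 137.6 = 22.4 → 22
  B: 39 + 0.86×(0−39) = 39 − 33.54 = 5.46 → 5
  → #1D1605
27% tone:
  R: 206 − 21.06 = 184.94 → 185
  G: 160 + 0.27×(128−160) = 160 − 8.64 = 151.36 → 151
  B: 39 + 0.27×(128−39) = 39 + 24.03 = 63.03 → 63
  → #B9973F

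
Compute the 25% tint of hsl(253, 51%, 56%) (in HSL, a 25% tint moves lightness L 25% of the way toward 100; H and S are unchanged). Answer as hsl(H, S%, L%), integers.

L moves 25% from 56 toward 100: 56 + 11 = 67 → 67.
H and S are unchanged.

hsl(253, 51%, 67%)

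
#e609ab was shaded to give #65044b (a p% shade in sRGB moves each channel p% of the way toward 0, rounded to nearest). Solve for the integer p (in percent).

56%

#e609ab is rgb(230, 9, 171); #65044b is rgb(101, 4, 75).
On the R channel (widest range): 101 ≈ 230 + (p/100)(0 − 230), so p ≈ 100×(101 − 230)/(0 − 230) = -12900/-230 = 56.09.
p = 56 reproduces all three channels after rounding.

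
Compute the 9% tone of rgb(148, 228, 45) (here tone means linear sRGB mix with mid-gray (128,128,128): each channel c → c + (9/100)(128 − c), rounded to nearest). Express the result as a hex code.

#92DB34

Lerp each channel 9% toward 128:
  R: 148 − 1.8 = 146.2 → 146
  G: 228 + 0.09×(128−228) = 228 − 9 = 219 → 219
  B: 45 + 0.09×(128−45) = 45 + 7.47 = 52.47 → 52
rgb(146, 219, 52) = #92DB34.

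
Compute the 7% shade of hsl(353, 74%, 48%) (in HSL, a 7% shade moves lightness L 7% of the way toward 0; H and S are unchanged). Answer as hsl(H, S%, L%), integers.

hsl(353, 74%, 45%)

L moves 7% from 48 toward 0: 48 − 3.36 = 44.64 → 45.
H and S are unchanged.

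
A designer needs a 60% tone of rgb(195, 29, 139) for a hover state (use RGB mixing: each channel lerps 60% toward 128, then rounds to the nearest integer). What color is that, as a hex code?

Lerp each channel 60% toward 128:
  R: 195 + 0.6×(128−195) = 195 − 40.2 = 154.8 → 155
  G: 29 + 0.6×(128−29) = 29 + 59.4 = 88.4 → 88
  B: 139 − 6.6 = 132.4 → 132
rgb(155, 88, 132) = #9B5884.

#9B5884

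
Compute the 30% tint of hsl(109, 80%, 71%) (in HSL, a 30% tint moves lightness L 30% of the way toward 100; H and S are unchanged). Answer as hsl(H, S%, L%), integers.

L moves 30% from 71 toward 100: 71 + 8.7 = 79.7 → 80.
H and S are unchanged.

hsl(109, 80%, 80%)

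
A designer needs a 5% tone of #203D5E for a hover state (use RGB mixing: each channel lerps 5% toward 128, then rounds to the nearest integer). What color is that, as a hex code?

#203D5E is rgb(32, 61, 94).
Lerp each channel 5% toward 128:
  R: 32 + 4.8 = 36.8 → 37
  G: 61 + 0.05×(128−61) = 61 + 3.35 = 64.35 → 64
  B: 94 + 0.05×(128−94) = 94 + 1.7 = 95.7 → 96
rgb(37, 64, 96) = #254060.

#254060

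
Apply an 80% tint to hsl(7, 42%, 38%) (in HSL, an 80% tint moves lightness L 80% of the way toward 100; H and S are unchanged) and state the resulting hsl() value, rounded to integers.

hsl(7, 42%, 88%)

L moves 80% from 38 toward 100: 38 + 49.6 = 87.6 → 88.
H and S are unchanged.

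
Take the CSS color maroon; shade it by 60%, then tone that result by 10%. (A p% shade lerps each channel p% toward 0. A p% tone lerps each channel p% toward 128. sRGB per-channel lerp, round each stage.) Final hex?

CSS maroon is rgb(128, 0, 0).
Per channel, c → c + 0.6(0 − c):
  R: 128 − 76.8 = 51.2 → 51
  G: 0 + 0 = 0 → 0
  B: 0 + 0.6×(0−0) = 0 + 0 = 0 → 0
After the shade: rgb(51, 0, 0) = #330000.
Per channel, c → c + 0.1(128 − c):
  R: 51 + 0.1×(128−51) = 51 + 7.7 = 58.7 → 59
  G: 0 + 0.1×(128−0) = 0 + 12.8 = 12.8 → 13
  B: 0 + 0.1×(128−0) = 0 + 12.8 = 12.8 → 13
rgb(59, 13, 13) = #3b0d0d.

#3b0d0d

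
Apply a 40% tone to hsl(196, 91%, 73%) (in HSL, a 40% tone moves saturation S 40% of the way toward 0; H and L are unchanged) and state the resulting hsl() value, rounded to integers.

S moves 40% from 91 toward 0: 91 − 36.4 = 54.6 → 55.
H and L are unchanged.

hsl(196, 55%, 73%)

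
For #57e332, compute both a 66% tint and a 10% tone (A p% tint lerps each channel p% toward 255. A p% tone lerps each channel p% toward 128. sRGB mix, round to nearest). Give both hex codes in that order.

#57e332 is rgb(87, 227, 50).
66% tint:
  R: 87 + 0.66×(255−87) = 87 + 110.88 = 197.88 → 198
  G: 227 + 0.66×(255−227) = 227 + 18.48 = 245.48 → 245
  B: 50 + 135.3 = 185.3 → 185
  → #c6f5b9
10% tone:
  R: 87 + 0.1×(128−87) = 87 + 4.1 = 91.1 → 91
  G: 227 + 0.1×(128−227) = 227 − 9.9 = 217.1 → 217
  B: 50 + 0.1×(128−50) = 50 + 7.8 = 57.8 → 58
  → #5bd93a

#c6f5b9, #5bd93a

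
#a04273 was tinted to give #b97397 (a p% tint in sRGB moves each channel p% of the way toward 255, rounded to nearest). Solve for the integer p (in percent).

26%

#a04273 is rgb(160, 66, 115); #b97397 is rgb(185, 115, 151).
On the G channel (widest range): 115 ≈ 66 + (p/100)(255 − 66), so p ≈ 100×(115 − 66)/(255 − 66) = 4900/189 = 25.93.
p = 26 reproduces all three channels after rounding.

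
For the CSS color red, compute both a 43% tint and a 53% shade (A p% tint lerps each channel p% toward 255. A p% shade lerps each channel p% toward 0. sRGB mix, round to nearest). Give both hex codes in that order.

CSS red is rgb(255, 0, 0).
43% tint:
  R: 255 + 0.43×(255−255) = 255 + 0 = 255 → 255
  G: 0 + 0.43×(255−0) = 0 + 109.65 = 109.65 → 110
  B: 0 + 109.65 = 109.65 → 110
  → #ff6e6e
53% shade:
  R: 255 − 135.15 = 119.85 → 120
  G: 0 + 0 = 0 → 0
  B: 0 + 0.53×(0−0) = 0 + 0 = 0 → 0
  → #780000

#ff6e6e, #780000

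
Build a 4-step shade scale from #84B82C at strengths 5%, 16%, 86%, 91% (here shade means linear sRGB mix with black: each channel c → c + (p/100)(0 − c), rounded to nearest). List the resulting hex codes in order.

#84B82C is rgb(132, 184, 44).
5%: (132 − 6.6 = 125.4→125, 184 − 9.2 = 174.8→175, 44 − 2.2 = 41.8→42) → #7DAF2A
16%: (132 − 21.12 = 110.88→111, 184 − 29.44 = 154.56→155, 44 − 7.04 = 36.96→37) → #6F9B25
86%: (132 − 113.52 = 18.48→18, 184 − 158.24 = 25.76→26, 44 − 37.84 = 6.16→6) → #121A06
91%: (132 − 120.12 = 11.88→12, 184 − 167.44 = 16.56→17, 44 − 40.04 = 3.96→4) → #0C1104

#7DAF2A, #6F9B25, #121A06, #0C1104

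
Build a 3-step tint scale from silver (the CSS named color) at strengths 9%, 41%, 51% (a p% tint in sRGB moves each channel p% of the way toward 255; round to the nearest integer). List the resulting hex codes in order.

CSS silver is rgb(192, 192, 192).
9%: (192 + 5.67 = 197.67→198, 192 + 5.67 = 197.67→198, 192 + 5.67 = 197.67→198) → #C6C6C6
41%: (192 + 25.83 = 217.83→218, 192 + 25.83 = 217.83→218, 192 + 25.83 = 217.83→218) → #DADADA
51%: (192 + 32.13 = 224.13→224, 192 + 32.13 = 224.13→224, 192 + 32.13 = 224.13→224) → #E0E0E0

#C6C6C6, #DADADA, #E0E0E0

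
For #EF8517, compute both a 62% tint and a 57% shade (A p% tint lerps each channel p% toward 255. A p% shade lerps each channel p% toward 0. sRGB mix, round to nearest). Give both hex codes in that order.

#F9D1A7, #67390A

#EF8517 is rgb(239, 133, 23).
62% tint:
  R: 239 + 0.62×(255−239) = 239 + 9.92 = 248.92 → 249
  G: 133 + 0.62×(255−133) = 133 + 75.64 = 208.64 → 209
  B: 23 + 143.84 = 166.84 → 167
  → #F9D1A7
57% shade:
  R: 239 + 0.57×(0−239) = 239 − 136.23 = 102.77 → 103
  G: 133 − 75.81 = 57.19 → 57
  B: 23 + 0.57×(0−23) = 23 − 13.11 = 9.89 → 10
  → #67390A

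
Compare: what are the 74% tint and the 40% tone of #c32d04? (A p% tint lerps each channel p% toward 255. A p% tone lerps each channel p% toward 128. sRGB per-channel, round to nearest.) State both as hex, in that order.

#c32d04 is rgb(195, 45, 4).
74% tint:
  R: 195 + 44.4 = 239.4 → 239
  G: 45 + 155.4 = 200.4 → 200
  B: 4 + 0.74×(255−4) = 4 + 185.74 = 189.74 → 190
  → #efc8be
40% tone:
  R: 195 − 26.8 = 168.2 → 168
  G: 45 + 33.2 = 78.2 → 78
  B: 4 + 0.4×(128−4) = 4 + 49.6 = 53.6 → 54
  → #a84e36

#efc8be, #a84e36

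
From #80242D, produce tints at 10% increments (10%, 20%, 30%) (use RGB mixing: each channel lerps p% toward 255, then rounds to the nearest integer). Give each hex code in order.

#8D3A42, #995057, #A6666C

#80242D is rgb(128, 36, 45).
10%: (128 + 12.7 = 140.7→141, 36 + 21.9 = 57.9→58, 45 + 21 = 66→66) → #8D3A42
20%: (128 + 25.4 = 153.4→153, 36 + 43.8 = 79.8→80, 45 + 42 = 87→87) → #995057
30%: (128 + 38.1 = 166.1→166, 36 + 65.7 = 101.7→102, 45 + 63 = 108→108) → #A6666C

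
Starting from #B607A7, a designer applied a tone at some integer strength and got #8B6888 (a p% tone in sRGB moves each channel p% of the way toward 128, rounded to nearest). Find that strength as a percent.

#B607A7 is rgb(182, 7, 167); #8B6888 is rgb(139, 104, 136).
On the G channel (widest range): 104 ≈ 7 + (p/100)(128 − 7), so p ≈ 100×(104 − 7)/(128 − 7) = 9700/121 = 80.17.
p = 80 reproduces all three channels after rounding.

80%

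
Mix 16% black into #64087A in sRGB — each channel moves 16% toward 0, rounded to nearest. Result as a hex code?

#64087A is rgb(100, 8, 122).
Lerp each channel 16% toward 0:
  R: 100 + 0.16×(0−100) = 100 − 16 = 84 → 84
  G: 8 + 0.16×(0−8) = 8 − 1.28 = 6.72 → 7
  B: 122 + 0.16×(0−122) = 122 − 19.52 = 102.48 → 102
rgb(84, 7, 102) = #540766.

#540766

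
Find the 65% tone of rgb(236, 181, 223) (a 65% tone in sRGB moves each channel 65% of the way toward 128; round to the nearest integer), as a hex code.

#A693A1

Per channel, c → c + 0.65(128 − c):
  R: 236 + 0.65×(128−236) = 236 − 70.2 = 165.8 → 166
  G: 181 + 0.65×(128−181) = 181 − 34.45 = 146.55 → 147
  B: 223 + 0.65×(128−223) = 223 − 61.75 = 161.25 → 161
rgb(166, 147, 161) = #A693A1.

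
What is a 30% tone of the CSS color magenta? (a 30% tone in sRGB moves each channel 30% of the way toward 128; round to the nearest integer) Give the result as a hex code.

#d926d9

CSS magenta is rgb(255, 0, 255).
Per channel, c → c + 0.3(128 − c):
  R: 255 − 38.1 = 216.9 → 217
  G: 0 + 0.3×(128−0) = 0 + 38.4 = 38.4 → 38
  B: 255 + 0.3×(128−255) = 255 − 38.1 = 216.9 → 217
rgb(217, 38, 217) = #d926d9.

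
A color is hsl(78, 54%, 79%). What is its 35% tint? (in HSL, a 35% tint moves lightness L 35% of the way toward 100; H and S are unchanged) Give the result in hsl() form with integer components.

hsl(78, 54%, 86%)

L moves 35% from 79 toward 100: 79 + 7.35 = 86.35 → 86.
H and S are unchanged.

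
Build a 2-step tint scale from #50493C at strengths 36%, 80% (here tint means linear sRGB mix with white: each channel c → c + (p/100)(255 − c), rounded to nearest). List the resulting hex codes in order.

#8F8B82, #DCDBD8

#50493C is rgb(80, 73, 60).
36%: (80 + 63 = 143→143, 73 + 65.52 = 138.52→139, 60 + 70.2 = 130.2→130) → #8F8B82
80%: (80 + 140 = 220→220, 73 + 145.6 = 218.6→219, 60 + 156 = 216→216) → #DCDBD8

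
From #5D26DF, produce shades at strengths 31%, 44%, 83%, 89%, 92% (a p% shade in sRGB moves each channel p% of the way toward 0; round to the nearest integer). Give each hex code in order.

#401A9A, #34157D, #100626, #0A0419, #070312

#5D26DF is rgb(93, 38, 223).
31%: (93 − 28.83 = 64.17→64, 38 − 11.78 = 26.22→26, 223 − 69.13 = 153.87→154) → #401A9A
44%: (93 − 40.92 = 52.08→52, 38 − 16.72 = 21.28→21, 223 − 98.12 = 124.88→125) → #34157D
83%: (93 − 77.19 = 15.81→16, 38 − 31.54 = 6.46→6, 223 − 185.09 = 37.91→38) → #100626
89%: (93 − 82.77 = 10.23→10, 38 − 33.82 = 4.18→4, 223 − 198.47 = 24.53→25) → #0A0419
92%: (93 − 85.56 = 7.44→7, 38 − 34.96 = 3.04→3, 223 − 205.16 = 17.84→18) → #070312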